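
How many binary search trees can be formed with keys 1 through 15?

This is counted by the nth Catalan number C_n. Here n = 15.
C_n = (2n)!/(n!(n+1)!), so C_{15} = 30!/(15! x 16!) = C(30,15)/16 = 155117520/16.

Final answer: C_{15} = 9694845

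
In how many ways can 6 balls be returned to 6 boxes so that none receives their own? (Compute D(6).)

Use the recurrence D(n) = (n-1)(D(n-1) + D(n-2)) with D(0)=1, D(1)=0.
D(2) = 1 x (0 + 1) = 1
D(3) = 2 x (1 + 0) = 2
D(4) = 3 x (2 + 1) = 9
D(5) = 4 x (9 + 2) = 44
D(6) = 5 x (D(5) + D(4)) = 5 x (44 + 9)

Final answer: D(6) = 265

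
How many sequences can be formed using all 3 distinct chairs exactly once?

The number of ways to arrange 3 distinct objects is 3!.

Final answer: 3! = 6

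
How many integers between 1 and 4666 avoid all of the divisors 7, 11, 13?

|div by 7|=666, |div by 11|=424, |div by 13|=358.
|div by 7&11|=60, |div by 7&13|=51, |div by 11&13|=32, |div by all|=4.
By inclusion-exclusion, divisible by at least one: 666+424+358-60-51-32+4 = 1309.
Not divisible by any: 4666 - 1309.

Final answer: 3357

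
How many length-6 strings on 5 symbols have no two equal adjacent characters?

First character: 5 choices. Each subsequent: 4 choices (must differ from the previous one).
Total: 5 x 4^5.

Final answer: 5 x 4^{5} = 5120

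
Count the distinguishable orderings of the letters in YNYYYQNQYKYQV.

Letters (K:1, N:2, Q:3, V:1, Y:6). Total letters: 13.
Permutations = 13!/(6! x 3! x 2!).

Final answer: 720720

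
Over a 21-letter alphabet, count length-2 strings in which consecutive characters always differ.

First character: 21 choices. Each subsequent: 20 choices (must differ from the previous one).
Total: 21 x 20^1.

Final answer: 21 x 20^{1} = 420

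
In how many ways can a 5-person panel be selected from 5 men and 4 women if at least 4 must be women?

Sum over valid woman counts:
C(4,4)C(5,1).

Final answer: 5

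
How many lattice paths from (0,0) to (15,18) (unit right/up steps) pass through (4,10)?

Paths (0,0)->(4,10): C(14,10) = 1001.
Paths (4,10)->(15,18): C(19,8) = 75582.
By multiplication principle: 1001 x 75582.

Final answer: 75657582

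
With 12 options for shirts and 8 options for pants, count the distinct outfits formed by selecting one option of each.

By the multiplication principle: 12 x 8.

Final answer: 96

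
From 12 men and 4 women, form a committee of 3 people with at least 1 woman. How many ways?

Sum over valid woman counts:
C(4,1)C(12,2) = 264
C(4,2)C(12,1) = 72
C(4,3)C(12,0) = 4
Total: 264 + 72 + 4.

Final answer: 340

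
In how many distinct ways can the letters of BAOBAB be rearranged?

Letters (A:2, B:3, O:1). Total letters: 6.
Permutations = 6!/(3! x 2!).

Final answer: 60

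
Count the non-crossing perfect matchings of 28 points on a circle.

The structures are counted by the Catalan number C_n. Here n = 28/2 = 14.
C_n = C(2n,n)/(n+1), so C_{14} = C(28,14)/15 = 40116600/15.

Final answer: C_{14} = 2674440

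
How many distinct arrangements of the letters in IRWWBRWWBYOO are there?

Letters (B:2, I:1, O:2, R:2, W:4, Y:1). Total letters: 12.
Permutations = 12!/(4! x 2! x 2! x 2!).

Final answer: 2494800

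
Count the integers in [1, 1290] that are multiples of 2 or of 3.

Multiples of 2: 645. Multiples of 3: 430. Of both (lcm=6): 215.
By inclusion-exclusion: 645 + 430 - 215.

Final answer: 860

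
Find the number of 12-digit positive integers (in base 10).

These are the integers in [10^11, 10^12), so the count is 10^12 - 10^11 = 9 x 10^11.

Final answer: 900000000000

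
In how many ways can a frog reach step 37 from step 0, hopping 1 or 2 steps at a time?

Let f(n) be the number of climbs. Removing the last move (1 or 2 steps) gives f(n) = f(n-1) + f(n-2); base cases f(1)=1, f(2)=2.
Iterating the recurrence: f(1)=1, f(2)=2, f(3)=3, f(4)=5, f(5)=8, f(6)=13, f(7)=21, f(8)=34, f(9)=55, f(10)=89, f(11)=144, f(12)=233, f(13)=377, f(14)=610, f(15)=987, f(16)=1597, f(17)=2584, f(18)=4181, f(19)=6765, f(20)=10946, f(21)=17711, f(22)=28657, f(23)=46368, f(24)=75025, f(25)=121393, f(26)=196418, f(27)=317811, f(28)=514229, f(29)=832040, f(30)=1346269, f(31)=2178309, f(32)=3524578, f(33)=5702887, f(34)=9227465, f(35)=14930352, f(36)=24157817, f(37)=39088169.

Final answer: 39088169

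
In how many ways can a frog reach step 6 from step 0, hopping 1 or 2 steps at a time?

Condition on the final move: it is a 1-step (f(n-1) ways to get there) or a 2-step (f(n-2) ways), so f(n) = f(n-1) + f(n-2), with f(1)=1, f(2)=2.
Iterating the recurrence: f(1)=1, f(2)=2, f(3)=3, f(4)=5, f(5)=8, f(6)=13.

Final answer: 13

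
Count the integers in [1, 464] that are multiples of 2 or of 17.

Multiples of 2: 232. Multiples of 17: 27. Of both (lcm=34): 13.
By inclusion-exclusion: 232 + 27 - 13.

Final answer: 246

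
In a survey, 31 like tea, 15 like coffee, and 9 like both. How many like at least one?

|A union B| = |A| + |B| - |A intersect B| = 31 + 15 - 9.

Final answer: 37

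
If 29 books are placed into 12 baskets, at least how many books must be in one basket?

By the pigeonhole principle: ceiling(29/12).

Final answer: 3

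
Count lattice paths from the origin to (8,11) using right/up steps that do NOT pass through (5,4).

Total paths to (8,11): C(19,11) = 75582.
Paths through (5,4): C(9,4) x C(10,7) = 15120.
Avoiding (5,4): 75582 - 15120.

Final answer: 60462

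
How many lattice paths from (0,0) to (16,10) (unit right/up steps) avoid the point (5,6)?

Total paths to (16,10): C(26,10) = 5311735.
Paths through (5,6): C(11,6) x C(15,4) = 630630.
Avoiding (5,6): 5311735 - 630630.

Final answer: 4681105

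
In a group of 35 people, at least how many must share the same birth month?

There are 12 possible values for birth month. With 35 people and 12 categories, by pigeonhole: ceiling(35/12).

Final answer: 3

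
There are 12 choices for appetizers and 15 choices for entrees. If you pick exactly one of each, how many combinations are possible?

By the multiplication principle: 12 x 15.

Final answer: 180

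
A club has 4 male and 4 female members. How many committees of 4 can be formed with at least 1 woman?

Sum over valid woman counts:
C(4,1)C(4,3) = 16
C(4,2)C(4,2) = 36
C(4,3)C(4,1) = 16
C(4,4)C(4,0) = 1
Total: 16 + 36 + 16 + 1.

Final answer: 69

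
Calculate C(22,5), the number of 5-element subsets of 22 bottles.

C(22,5) = 22!/(5! x (22-5)!).

Final answer: C(22,5) = 26334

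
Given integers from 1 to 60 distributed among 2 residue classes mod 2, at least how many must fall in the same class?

By pigeonhole with 60 objects and 2 categories: ceiling(60/2).

Final answer: 30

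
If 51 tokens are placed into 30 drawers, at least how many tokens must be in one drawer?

By the pigeonhole principle: ceiling(51/30).

Final answer: 2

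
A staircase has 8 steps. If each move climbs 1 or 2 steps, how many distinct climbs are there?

Condition on the final move: it is a 1-step (f(n-1) ways to get there) or a 2-step (f(n-2) ways), so f(n) = f(n-1) + f(n-2), with f(1)=1, f(2)=2.
Iterating the recurrence: f(1)=1, f(2)=2, f(3)=3, f(4)=5, f(5)=8, f(6)=13, f(7)=21, f(8)=34.

Final answer: 34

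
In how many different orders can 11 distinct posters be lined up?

The number of ways to arrange 11 distinct objects is 11!.

Final answer: 11! = 39916800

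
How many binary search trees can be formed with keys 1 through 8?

The structures are counted by the Catalan number C_n. Here n = 8.
Using C_0 = 1 and C_(k+1) = C_k x 2(2k+1)/(k+2), build up term by term: C_1=1, C_2=2, C_3=5, C_4=14, C_5=42, C_6=132, C_7=429, C_8=1430.

Final answer: C_{8} = 1430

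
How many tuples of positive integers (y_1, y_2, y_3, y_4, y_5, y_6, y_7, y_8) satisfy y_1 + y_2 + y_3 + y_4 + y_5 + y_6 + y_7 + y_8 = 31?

Substitute y'_i = y_i - 1 (so y'_i >= 0). Then sum y'_i = 31 - 8 = 23.
Stars and bars: C(23+8-1, 8-1) = C(30,7).

Final answer: C(30,7) = 2035800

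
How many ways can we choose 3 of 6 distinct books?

C(6,3) = 6!/(3! x (6-3)!).

Final answer: C(6,3) = 20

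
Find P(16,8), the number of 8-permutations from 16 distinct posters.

P(16,8) = 16!/(16-8)! = 16!/8!.

Final answer: P(16,8) = 518918400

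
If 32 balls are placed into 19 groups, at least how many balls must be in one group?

By the pigeonhole principle: ceiling(32/19).

Final answer: 2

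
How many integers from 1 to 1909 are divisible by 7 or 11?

Multiples of 7: 272. Multiples of 11: 173. Of both (lcm=77): 24.
By inclusion-exclusion: 272 + 173 - 24.

Final answer: 421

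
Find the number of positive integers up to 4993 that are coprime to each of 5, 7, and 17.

|div by 5|=998, |div by 7|=713, |div by 17|=293.
|div by 5&7|=142, |div by 5&17|=58, |div by 7&17|=41, |div by all|=8.
By inclusion-exclusion, divisible by at least one: 998+713+293-142-58-41+8 = 1771.
Not divisible by any: 4993 - 1771.

Final answer: 3222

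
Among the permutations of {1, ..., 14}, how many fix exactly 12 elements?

Choose which 12 elements are fixed: C(14,12) = 91.
Derange the remaining 2 using D(j) = (j-1)(D(j-1) + D(j-2)), D(0)=1, D(1)=0: D(2)=1.
Total: 91 x 1.

Final answer: C(14,12) D(2) = 91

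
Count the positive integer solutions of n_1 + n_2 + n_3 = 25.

Substitute n'_i = n_i - 1 (so n'_i >= 0). Then sum n'_i = 25 - 3 = 22.
Stars and bars: C(22+3-1, 3-1) = C(24,2).

Final answer: C(24,2) = 276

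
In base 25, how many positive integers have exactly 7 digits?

Leading digit: 24 options (nonzero). Other 6 digit(s): 25 options each.
Total: 24 x 25^6.

Final answer: 5859375000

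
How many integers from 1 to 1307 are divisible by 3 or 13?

Multiples of 3: 435. Multiples of 13: 100. Of both (lcm=39): 33.
By inclusion-exclusion: 435 + 100 - 33.

Final answer: 502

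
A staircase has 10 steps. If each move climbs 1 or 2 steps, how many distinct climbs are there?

Let f(n) count the ways. The last step is size 1 or 2, so f(n) = f(n-1) + f(n-2) with f(1)=1, f(2)=2.
Iterating the recurrence: f(1)=1, f(2)=2, f(3)=3, f(4)=5, f(5)=8, f(6)=13, f(7)=21, f(8)=34, f(9)=55, f(10)=89.

Final answer: 89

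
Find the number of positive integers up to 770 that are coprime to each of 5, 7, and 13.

|div by 5|=154, |div by 7|=110, |div by 13|=59.
|div by 5&7|=22, |div by 5&13|=11, |div by 7&13|=8, |div by all|=1.
By inclusion-exclusion, divisible by at least one: 154+110+59-22-11-8+1 = 283.
Not divisible by any: 770 - 283.

Final answer: 487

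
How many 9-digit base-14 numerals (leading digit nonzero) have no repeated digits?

First digit: 13 (nonzero). Second: 13 (not first). Third: 12, etc.
Total: 13 x 13 x 12 x 11 x 10 x 9 x 8 x 7 x 6.

Final answer: 674593920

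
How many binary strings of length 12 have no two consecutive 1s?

Classify by the final bit: ...0 gives a(n-1) strings, ...01 gives a(n-2) strings. Thus a(n) = a(n-1) + a(n-2) with a(1)=2, a(2)=3.
Building up term by term: a(1)=2, a(2)=3, a(3)=5, a(4)=8, a(5)=13, a(6)=21, a(7)=34, a(8)=55, a(9)=89, a(10)=144, a(11)=233, a(12)=377.

Final answer: 377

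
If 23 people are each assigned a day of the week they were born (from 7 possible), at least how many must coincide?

There are 7 possible values for day of the week they were born. With 23 people and 7 categories, by pigeonhole: ceiling(23/7).

Final answer: 4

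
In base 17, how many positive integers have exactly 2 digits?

In base 17, the leading digit has 16 choices (1..16); each of the remaining 1 digits has 17 choices.
Total: 16 x 17^1.

Final answer: 272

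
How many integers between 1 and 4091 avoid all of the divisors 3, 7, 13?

|div by 3|=1363, |div by 7|=584, |div by 13|=314.
|div by 3&7|=194, |div by 3&13|=104, |div by 7&13|=44, |div by all|=14.
By inclusion-exclusion, divisible by at least one: 1363+584+314-194-104-44+14 = 1933.
Not divisible by any: 4091 - 1933.

Final answer: 2158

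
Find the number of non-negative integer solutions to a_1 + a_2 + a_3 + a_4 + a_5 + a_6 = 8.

Stars and bars with 8 stars and 5 bars:
C(8+6-1, 6-1) = C(13,5).

Final answer: C(13,5) = 1287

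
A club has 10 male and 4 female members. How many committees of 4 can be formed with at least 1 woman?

Sum over valid woman counts:
C(4,1)C(10,3) = 480
C(4,2)C(10,2) = 270
C(4,3)C(10,1) = 40
C(4,4)C(10,0) = 1
Total: 480 + 270 + 40 + 1.

Final answer: 791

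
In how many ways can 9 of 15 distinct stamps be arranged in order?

P(15,9) = 15!/(15-9)! = 15!/6!.

Final answer: P(15,9) = 1816214400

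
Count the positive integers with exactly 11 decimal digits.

First digit: 9 choices (1-9). Each of the remaining 10 digits: 10 choices.
Total: 9 x 10^10.

Final answer: 90000000000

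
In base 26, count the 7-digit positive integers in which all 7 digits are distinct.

The leading digit has 25 choices (anything but zero); the next has 25 (anything but the first), then 24, and so on, one fewer each time.
Total: 25 x 25 x 24 x 23 x 22 x 21 x 20.

Final answer: 3187800000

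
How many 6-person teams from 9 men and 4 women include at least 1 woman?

Sum over valid woman counts:
C(4,1)C(9,5) = 504
C(4,2)C(9,4) = 756
C(4,3)C(9,3) = 336
C(4,4)C(9,2) = 36
Total: 504 + 756 + 336 + 36.

Final answer: 1632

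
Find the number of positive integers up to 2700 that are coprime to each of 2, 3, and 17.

|div by 2|=1350, |div by 3|=900, |div by 17|=158.
|div by 2&3|=450, |div by 2&17|=79, |div by 3&17|=52, |div by all|=26.
By inclusion-exclusion, divisible by at least one: 1350+900+158-450-79-52+26 = 1853.
Not divisible by any: 2700 - 1853.

Final answer: 847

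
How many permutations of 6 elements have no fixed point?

D(n) = (n-1)(D(n-1) + D(n-2)), D(0)=1, D(1)=0.
D(2) = 1 x (0 + 1) = 1
D(3) = 2 x (1 + 0) = 2
D(4) = 3 x (2 + 1) = 9
D(5) = 4 x (9 + 2) = 44
D(6) = 5 x (D(5) + D(4)) = 5 x (44 + 9)

Final answer: D(6) = 265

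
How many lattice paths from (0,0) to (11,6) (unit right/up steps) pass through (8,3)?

Paths (0,0)->(8,3): C(11,3) = 165.
Paths (8,3)->(11,6): C(6,3) = 20.
By multiplication principle: 165 x 20.

Final answer: 3300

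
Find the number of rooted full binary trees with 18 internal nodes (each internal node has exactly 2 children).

The structures are counted by the Catalan number C_n. Here n = 18.
C_n = (2n)!/(n!(n+1)!), so C_{18} = 36!/(18! x 19!) = C(36,18)/19 = 9075135300/19.

Final answer: C_{18} = 477638700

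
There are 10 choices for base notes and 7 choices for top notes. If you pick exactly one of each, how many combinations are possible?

By the multiplication principle: 10 x 7.

Final answer: 70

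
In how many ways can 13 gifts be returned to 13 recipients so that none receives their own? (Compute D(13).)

D(n) = (n-1)(D(n-1) + D(n-2)), D(0)=1, D(1)=0.
D(2) = 1 x (0 + 1) = 1
D(3) = 2 x (1 + 0) = 2
D(4) = 3 x (2 + 1) = 9
D(5) = 4 x (9 + 2) = 44
D(6) = 5 x (44 + 9) = 265
D(7) = 6 x (265 + 44) = 1854
D(8) = 7 x (1854 + 265) = 14833
D(9) = 8 x (14833 + 1854) = 133496
D(10) = 9 x (133496 + 14833) = 1334961
D(11) = 10 x (1334961 + 133496) = 14684570
D(12) = 11 x (14684570 + 1334961) = 176214841
D(13) = 12 x (D(12) + D(11)) = 12 x (176214841 + 14684570)

Final answer: D(13) = 2290792932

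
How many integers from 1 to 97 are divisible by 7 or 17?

Multiples of 7: 13. Multiples of 17: 5. Of both (lcm=119): 0.
By inclusion-exclusion: 13 + 5 - 0.

Final answer: 18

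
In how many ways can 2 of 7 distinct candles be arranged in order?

P(7,2) = 7!/(7-2)! = 7!/5!.

Final answer: P(7,2) = 42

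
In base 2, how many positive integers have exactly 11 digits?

These are the integers in [2^10, 2^11), so the count is 2^11 - 2^10 = 1 x 2^10.

Final answer: 1024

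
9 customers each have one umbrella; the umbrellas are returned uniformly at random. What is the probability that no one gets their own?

D(n) = (n-1)(D(n-1) + D(n-2)), D(0)=1, D(1)=0.
Building up: D(2)=1, D(3)=2, D(4)=9, D(5)=44, D(6)=265, D(7)=1854, D(8)=14833, D(9)=133496.
Total arrangements: 9! = 362880.
Probability = D(9)/9! = 16687/45360.

Final answer: D(9)/9! = 133496/362880 = 0.367879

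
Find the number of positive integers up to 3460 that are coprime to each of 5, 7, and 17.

|div by 5|=692, |div by 7|=494, |div by 17|=203.
|div by 5&7|=98, |div by 5&17|=40, |div by 7&17|=29, |div by all|=5.
By inclusion-exclusion, divisible by at least one: 692+494+203-98-40-29+5 = 1227.
Not divisible by any: 3460 - 1227.

Final answer: 2233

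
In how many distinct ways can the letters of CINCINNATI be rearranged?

Letters (A:1, C:2, I:3, N:3, T:1). Total letters: 10.
Permutations = 10!/(3! x 3! x 2!).

Final answer: 50400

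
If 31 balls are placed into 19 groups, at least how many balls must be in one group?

By the pigeonhole principle: ceiling(31/19).

Final answer: 2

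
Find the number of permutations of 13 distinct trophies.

The number of ways to arrange 13 distinct objects is 13!.

Final answer: 13! = 6227020800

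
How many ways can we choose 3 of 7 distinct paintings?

C(7,3) = 7!/(3! x (7-3)!).

Final answer: C(7,3) = 35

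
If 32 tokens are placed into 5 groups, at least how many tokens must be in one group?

By the pigeonhole principle: ceiling(32/5).

Final answer: 7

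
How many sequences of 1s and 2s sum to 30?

Condition on the final move: it is a 1-step (f(n-1) ways to get there) or a 2-step (f(n-2) ways), so f(n) = f(n-1) + f(n-2), with f(1)=1, f(2)=2.
Iterating the recurrence: f(1)=1, f(2)=2, f(3)=3, f(4)=5, f(5)=8, f(6)=13, f(7)=21, f(8)=34, f(9)=55, f(10)=89, f(11)=144, f(12)=233, f(13)=377, f(14)=610, f(15)=987, f(16)=1597, f(17)=2584, f(18)=4181, f(19)=6765, f(20)=10946, f(21)=17711, f(22)=28657, f(23)=46368, f(24)=75025, f(25)=121393, f(26)=196418, f(27)=317811, f(28)=514229, f(29)=832040, f(30)=1346269.

Final answer: 1346269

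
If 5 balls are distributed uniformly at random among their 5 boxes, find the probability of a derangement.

D(n) = (n-1)(D(n-1) + D(n-2)), D(0)=1, D(1)=0.
Building up: D(2)=1, D(3)=2, D(4)=9, D(5)=44.
Total arrangements: 5! = 120.
Probability = D(5)/5! = 11/30.

Final answer: D(5)/5! = 44/120 = 0.366667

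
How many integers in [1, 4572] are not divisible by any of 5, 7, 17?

|div by 5|=914, |div by 7|=653, |div by 17|=268.
|div by 5&7|=130, |div by 5&17|=53, |div by 7&17|=38, |div by all|=7.
By inclusion-exclusion, divisible by at least one: 914+653+268-130-53-38+7 = 1621.
Not divisible by any: 4572 - 1621.

Final answer: 2951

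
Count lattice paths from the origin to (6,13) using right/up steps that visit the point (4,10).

Paths (0,0)->(4,10): C(14,10) = 1001.
Paths (4,10)->(6,13): C(5,3) = 10.
By multiplication principle: 1001 x 10.

Final answer: 10010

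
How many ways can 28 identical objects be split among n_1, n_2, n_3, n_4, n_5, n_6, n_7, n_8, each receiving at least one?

Substitute n'_i = n_i - 1 (so n'_i >= 0). Then sum n'_i = 28 - 8 = 20.
Stars and bars: C(20+8-1, 8-1) = C(27,7).

Final answer: C(27,7) = 888030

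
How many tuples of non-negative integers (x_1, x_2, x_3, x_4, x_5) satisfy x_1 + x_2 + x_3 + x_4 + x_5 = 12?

Stars and bars with 12 stars and 4 bars:
C(12+5-1, 5-1) = C(16,4).

Final answer: C(16,4) = 1820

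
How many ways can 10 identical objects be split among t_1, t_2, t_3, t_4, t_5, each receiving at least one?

Substitute t'_i = t_i - 1 (so t'_i >= 0). Then sum t'_i = 10 - 5 = 5.
Stars and bars: C(5+5-1, 5-1) = C(9,4).

Final answer: C(9,4) = 126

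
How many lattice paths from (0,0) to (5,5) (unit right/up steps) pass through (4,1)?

Paths (0,0)->(4,1): C(5,1) = 5.
Paths (4,1)->(5,5): C(5,4) = 5.
By multiplication principle: 5 x 5.

Final answer: 25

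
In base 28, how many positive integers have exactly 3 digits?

Leading digit: 27 options (nonzero). Other 2 digit(s): 28 options each.
Total: 27 x 28^2.

Final answer: 21168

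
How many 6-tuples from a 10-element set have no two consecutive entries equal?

First character: 10 choices. Each subsequent: 9 choices (must differ from the previous one).
Total: 10 x 9^5.

Final answer: 10 x 9^{5} = 590490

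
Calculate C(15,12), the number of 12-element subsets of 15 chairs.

C(15,12) = 15!/(12! x 3!).

Final answer: \binom{15}{12} = 455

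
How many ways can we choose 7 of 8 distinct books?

C(8,7) = 8!/(7! x (8-7)!).

Final answer: C(8,7) = 8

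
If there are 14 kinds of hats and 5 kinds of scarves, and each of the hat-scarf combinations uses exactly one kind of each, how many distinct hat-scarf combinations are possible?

By the multiplication principle: 14 x 5.

Final answer: 70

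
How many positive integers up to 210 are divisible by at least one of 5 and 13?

Multiples of 5: 42. Multiples of 13: 16. Of both (lcm=65): 3.
By inclusion-exclusion: 42 + 16 - 3.

Final answer: 55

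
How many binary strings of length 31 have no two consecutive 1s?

A valid string ends in 0 (append to any length-(n-1) valid string) or in 01 (append to any length-(n-2) valid string), so a(n) = a(n-1) + a(n-2) with a(1)=2, a(2)=3.
Iterating the recurrence: a(1)=2, a(2)=3, a(3)=5, a(4)=8, a(5)=13, a(6)=21, a(7)=34, a(8)=55, a(9)=89, a(10)=144, a(11)=233, a(12)=377, a(13)=610, a(14)=987, a(15)=1597, a(16)=2584, a(17)=4181, a(18)=6765, a(19)=10946, a(20)=17711, a(21)=28657, a(22)=46368, a(23)=75025, a(24)=121393, a(25)=196418, a(26)=317811, a(27)=514229, a(28)=832040, a(29)=1346269, a(30)=2178309, a(31)=3524578.

Final answer: 3524578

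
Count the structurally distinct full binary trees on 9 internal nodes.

This is counted by the nth Catalan number C_n. Here n = 9.
Using C_0 = 1 and C_(k+1) = C_k x 2(2k+1)/(k+2), build up term by term: C_1=1, C_2=2, C_3=5, C_4=14, C_5=42, C_6=132, C_7=429, C_8=1430, C_9=4862.

Final answer: C_{9} = 4862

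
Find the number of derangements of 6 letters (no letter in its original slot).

Derangements satisfy D(n) = (n-1)(D(n-1) + D(n-2)), starting from D(0)=1, D(1)=0.
D(2) = 1 x (0 + 1) = 1
D(3) = 2 x (1 + 0) = 2
D(4) = 3 x (2 + 1) = 9
D(5) = 4 x (9 + 2) = 44
D(6) = 5 x (D(5) + D(4)) = 5 x (44 + 9)

Final answer: D(6) = 265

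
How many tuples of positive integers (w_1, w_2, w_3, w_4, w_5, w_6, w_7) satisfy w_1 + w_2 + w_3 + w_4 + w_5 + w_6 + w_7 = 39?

Substitute w'_i = w_i - 1 (so w'_i >= 0). Then sum w'_i = 39 - 7 = 32.
Stars and bars: C(32+7-1, 7-1) = C(38,6).

Final answer: C(38,6) = 2760681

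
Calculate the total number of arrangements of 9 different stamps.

The number of ways to arrange 9 distinct objects is 9!.

Final answer: 9! = 362880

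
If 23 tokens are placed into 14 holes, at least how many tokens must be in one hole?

By the pigeonhole principle: ceiling(23/14).

Final answer: 2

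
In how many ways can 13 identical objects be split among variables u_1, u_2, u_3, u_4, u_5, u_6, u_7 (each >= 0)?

Stars and bars with 13 stars and 6 bars:
C(13+7-1, 7-1) = C(19,6).

Final answer: C(19,6) = 27132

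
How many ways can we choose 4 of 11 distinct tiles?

C(11,4) = 11!/(4! x (11-4)!).

Final answer: C(11,4) = 330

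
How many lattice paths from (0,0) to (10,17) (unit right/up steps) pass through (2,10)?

Paths (0,0)->(2,10): C(12,10) = 66.
Paths (2,10)->(10,17): C(15,7) = 6435.
By multiplication principle: 66 x 6435.

Final answer: 424710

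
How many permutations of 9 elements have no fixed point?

D(n) = (n-1)(D(n-1) + D(n-2)), D(0)=1, D(1)=0.
Building up: D(2)=1, D(3)=2, D(4)=9, D(5)=44, D(6)=265, D(7)=1854, D(8)=14833.
D(9) = 8 x (D(8) + D(7)) = 8 x (14833 + 1854).

Final answer: D(9) = 133496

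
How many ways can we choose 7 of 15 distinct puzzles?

C(15,7) = 15!/(7! x (15-7)!).

Final answer: C(15,7) = 6435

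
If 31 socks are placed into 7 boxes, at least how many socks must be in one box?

By the pigeonhole principle: ceiling(31/7).

Final answer: 5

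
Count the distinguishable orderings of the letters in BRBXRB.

Letters (B:3, R:2, X:1). Total letters: 6.
Permutations = 6!/(3! x 2!).

Final answer: 60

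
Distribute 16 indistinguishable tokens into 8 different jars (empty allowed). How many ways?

Stars and bars: C(n+k-1, k-1) = C(23,7).

Final answer: C(23,7) = 245157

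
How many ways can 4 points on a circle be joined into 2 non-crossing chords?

This is counted by the nth Catalan number C_n. Here n = 4/2 = 2.
Using C_0 = 1 and C_(k+1) = C_k x 2(2k+1)/(k+2), build up term by term: C_1=1, C_2=2.

Final answer: C_{2} = 2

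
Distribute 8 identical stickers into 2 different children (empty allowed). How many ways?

Stars and bars: C(n+k-1, k-1) = C(9,1).

Final answer: C(9,1) = 9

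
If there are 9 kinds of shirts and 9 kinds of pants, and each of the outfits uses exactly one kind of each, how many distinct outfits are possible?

By the multiplication principle: 9 x 9.

Final answer: 81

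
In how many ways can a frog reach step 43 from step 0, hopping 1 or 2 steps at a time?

Let f(n) count the ways. The last step is size 1 or 2, so f(n) = f(n-1) + f(n-2) with f(1)=1, f(2)=2.
Iterating the recurrence: f(1)=1, f(2)=2, f(3)=3, f(4)=5, f(5)=8, f(6)=13, f(7)=21, f(8)=34, f(9)=55, f(10)=89, f(11)=144, f(12)=233, f(13)=377, f(14)=610, f(15)=987, f(16)=1597, f(17)=2584, f(18)=4181, f(19)=6765, f(20)=10946, f(21)=17711, f(22)=28657, f(23)=46368, f(24)=75025, f(25)=121393, f(26)=196418, f(27)=317811, f(28)=514229, f(29)=832040, f(30)=1346269, f(31)=2178309, f(32)=3524578, f(33)=5702887, f(34)=9227465, f(35)=14930352, f(36)=24157817, f(37)=39088169, f(38)=63245986, f(39)=102334155, f(40)=165580141, f(41)=267914296, f(42)=433494437, f(43)=701408733.

Final answer: 701408733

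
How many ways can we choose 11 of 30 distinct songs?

C(30,11) = 30!/(11! x 19!).

Final answer: \binom{30}{11} = 54627300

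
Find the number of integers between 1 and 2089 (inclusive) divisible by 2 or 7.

Multiples of 2: 1044. Multiples of 7: 298. Of both (lcm=14): 149.
By inclusion-exclusion: 1044 + 298 - 149.

Final answer: 1193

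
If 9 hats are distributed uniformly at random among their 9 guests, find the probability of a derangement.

Use the recurrence D(n) = (n-1)(D(n-1) + D(n-2)) with D(0)=1, D(1)=0.
Building up: D(2)=1, D(3)=2, D(4)=9, D(5)=44, D(6)=265, D(7)=1854, D(8)=14833, D(9)=133496.
Total arrangements: 9! = 362880.
Probability = D(9)/9! = 16687/45360.

Final answer: D(9)/9! = 133496/362880 = 0.367879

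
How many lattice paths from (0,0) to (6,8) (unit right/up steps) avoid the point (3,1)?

Total paths to (6,8): C(14,8) = 3003.
Paths through (3,1): C(4,1) x C(10,7) = 480.
Avoiding (3,1): 3003 - 480.

Final answer: 2523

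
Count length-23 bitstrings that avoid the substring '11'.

Classify by the final bit: ...0 gives a(n-1) strings, ...01 gives a(n-2) strings. Thus a(n) = a(n-1) + a(n-2) with a(1)=2, a(2)=3.
Building up term by term: a(1)=2, a(2)=3, a(3)=5, a(4)=8, a(5)=13, a(6)=21, a(7)=34, a(8)=55, a(9)=89, a(10)=144, a(11)=233, a(12)=377, a(13)=610, a(14)=987, a(15)=1597, a(16)=2584, a(17)=4181, a(18)=6765, a(19)=10946, a(20)=17711, a(21)=28657, a(22)=46368, a(23)=75025.

Final answer: 75025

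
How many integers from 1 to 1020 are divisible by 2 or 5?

Multiples of 2: 510. Multiples of 5: 204. Of both (lcm=10): 102.
By inclusion-exclusion: 510 + 204 - 102.

Final answer: 612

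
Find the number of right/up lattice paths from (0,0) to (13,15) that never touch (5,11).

Total paths to (13,15): C(28,15) = 37442160.
Paths through (5,11): C(16,11) x C(12,4) = 2162160.
Avoiding (5,11): 37442160 - 2162160.

Final answer: 35280000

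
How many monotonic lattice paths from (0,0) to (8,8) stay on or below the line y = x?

Total monotonic paths to (8,8): C(16,8) = 12870.
By the reflection principle, paths that go above the diagonal number C(16,9) = 11440.
Valid Dyck paths: 12870 - 11440.
(Check: C(16,8) - C(16,9) = C(16,8)/9, the Catalan number C_{8}.)

Final answer: C_{8} = 1430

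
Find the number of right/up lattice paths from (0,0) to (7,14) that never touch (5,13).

Total paths to (7,14): C(21,14) = 116280.
Paths through (5,13): C(18,13) x C(3,1) = 25704.
Avoiding (5,13): 116280 - 25704.

Final answer: 90576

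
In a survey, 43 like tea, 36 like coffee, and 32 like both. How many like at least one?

|A union B| = |A| + |B| - |A intersect B| = 43 + 36 - 32.

Final answer: 47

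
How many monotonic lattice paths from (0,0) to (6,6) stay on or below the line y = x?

Total monotonic paths to (6,6): C(12,6) = 924.
Paths that cross above y=x (reflection bijection): C(12,7) = 792.
Valid Dyck paths: 924 - 792.
(Equivalently, C_{6} = C(12,6)/7 = 924/7.)

Final answer: C_{6} = 132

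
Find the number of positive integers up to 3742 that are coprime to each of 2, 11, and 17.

|div by 2|=1871, |div by 11|=340, |div by 17|=220.
|div by 2&11|=170, |div by 2&17|=110, |div by 11&17|=20, |div by all|=10.
By inclusion-exclusion, divisible by at least one: 1871+340+220-170-110-20+10 = 2141.
Not divisible by any: 3742 - 2141.

Final answer: 1601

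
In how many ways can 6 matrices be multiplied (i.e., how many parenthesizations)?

The structures are counted by the Catalan number C_n. Here n = 6 - 1 = 5.
C_n = C(2n,n) - C(2n,n+1), so C_{5} = C(10,5) - C(10,6) = 252 - 210.

Final answer: C_{5} = 42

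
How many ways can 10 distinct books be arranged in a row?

The number of ways to arrange 10 distinct objects is 10!.

Final answer: 10! = 3628800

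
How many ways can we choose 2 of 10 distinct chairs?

C(10,2) = 10!/(2! x (10-2)!).

Final answer: C(10,2) = 45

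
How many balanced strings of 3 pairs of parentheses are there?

This is a standard Catalan-number count: the answer is C_n. Here n = 3 (pairs).
C_n = C(2n,n)/(n+1), so C_{3} = C(6,3)/4 = 20/4.

Final answer: C_{3} = 5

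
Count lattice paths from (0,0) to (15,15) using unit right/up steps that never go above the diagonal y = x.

Total monotonic paths to (15,15): C(30,15) = 155117520.
By the reflection principle, paths that go above the diagonal number C(30,16) = 145422675.
Valid Dyck paths: 155117520 - 145422675.
(Check: C(30,15) - C(30,16) = C(30,15)/16, the Catalan number C_{15}.)

Final answer: C_{15} = 9694845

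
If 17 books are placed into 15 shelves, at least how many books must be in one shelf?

By the pigeonhole principle: ceiling(17/15).

Final answer: 2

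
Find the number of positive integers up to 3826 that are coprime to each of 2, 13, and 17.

|div by 2|=1913, |div by 13|=294, |div by 17|=225.
|div by 2&13|=147, |div by 2&17|=112, |div by 13&17|=17, |div by all|=8.
By inclusion-exclusion, divisible by at least one: 1913+294+225-147-112-17+8 = 2164.
Not divisible by any: 3826 - 2164.

Final answer: 1662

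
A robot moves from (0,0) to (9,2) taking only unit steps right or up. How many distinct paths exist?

Each path has 9 right steps and 2 up steps in some order (11 steps total).
Choose which 2 of the 11 steps are up: C(11,2).

Final answer: C(11,2) = 55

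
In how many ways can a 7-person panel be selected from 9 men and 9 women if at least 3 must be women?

Sum over valid woman counts:
C(9,3)C(9,4) = 10584
C(9,4)C(9,3) = 10584
C(9,5)C(9,2) = 4536
C(9,6)C(9,1) = 756
C(9,7)C(9,0) = 36
Total: 10584 + 10584 + 4536 + 756 + 36.

Final answer: 26496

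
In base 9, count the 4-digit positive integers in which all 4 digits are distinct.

First digit: 8 (nonzero). Second: 8 (not first). Third: 7, etc.
Total: 8 x 8 x 7 x 6.

Final answer: 2688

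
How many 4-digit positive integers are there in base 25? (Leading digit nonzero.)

These are the integers in [25^3, 25^4), so the count is 25^4 - 25^3 = 24 x 25^3.

Final answer: 375000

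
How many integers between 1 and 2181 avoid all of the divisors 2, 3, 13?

|div by 2|=1090, |div by 3|=727, |div by 13|=167.
|div by 2&3|=363, |div by 2&13|=83, |div by 3&13|=55, |div by all|=27.
By inclusion-exclusion, divisible by at least one: 1090+727+167-363-83-55+27 = 1510.
Not divisible by any: 2181 - 1510.

Final answer: 671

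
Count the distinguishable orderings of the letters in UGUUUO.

Letters (G:1, O:1, U:4). Total letters: 6.
Permutations = 6!/(4!).

Final answer: 30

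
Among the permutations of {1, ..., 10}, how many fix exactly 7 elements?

Choose which 7 elements are fixed: C(10,7) = 120.
Derange the remaining 3 using D(j) = (j-1)(D(j-1) + D(j-2)), D(0)=1, D(1)=0: D(2)=1, D(3)=2.
Total: 120 x 2.

Final answer: C(10,7) D(3) = 240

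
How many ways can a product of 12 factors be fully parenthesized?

The structures are counted by the Catalan number C_n. Here n = 12 - 1 = 11.
C_n = C(2n,n) - C(2n,n+1), so C_{11} = C(22,11) - C(22,12) = 705432 - 646646.

Final answer: C_{11} = 58786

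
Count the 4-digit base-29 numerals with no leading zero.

Leading digit: 28 options (nonzero). Other 3 digit(s): 29 options each.
Total: 28 x 29^3.

Final answer: 682892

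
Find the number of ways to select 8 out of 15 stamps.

C(15,8) = 15!/(8! x (15-8)!).

Final answer: C(15,8) = 6435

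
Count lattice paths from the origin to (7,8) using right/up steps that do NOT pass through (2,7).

Total paths to (7,8): C(15,8) = 6435.
Paths through (2,7): C(9,7) x C(6,1) = 216.
Avoiding (2,7): 6435 - 216.

Final answer: 6219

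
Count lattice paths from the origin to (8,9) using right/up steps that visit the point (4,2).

Paths (0,0)->(4,2): C(6,2) = 15.
Paths (4,2)->(8,9): C(11,7) = 330.
By multiplication principle: 15 x 330.

Final answer: 4950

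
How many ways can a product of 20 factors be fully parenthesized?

The structures are counted by the Catalan number C_n. Here n = 20 - 1 = 19.
C_n = (2n)!/(n!(n+1)!), so C_{19} = 38!/(19! x 20!) = C(38,19)/20 = 35345263800/20.

Final answer: C_{19} = 1767263190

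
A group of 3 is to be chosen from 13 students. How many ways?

C(13,3) = 13!/(3! x 10!).

Final answer: \binom{13}{3} = 286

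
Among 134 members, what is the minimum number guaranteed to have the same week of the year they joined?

There are 52 possible values for week of the year they joined. With 134 members and 52 categories, by pigeonhole: ceiling(134/52).

Final answer: 3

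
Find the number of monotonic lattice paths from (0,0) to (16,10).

Each path has 16 right steps and 10 up steps in some order (26 steps total).
Choose which 10 of the 26 steps are up: C(26,10).

Final answer: C(26,10) = 5311735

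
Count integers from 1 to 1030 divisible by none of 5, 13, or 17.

|div by 5|=206, |div by 13|=79, |div by 17|=60.
|div by 5&13|=15, |div by 5&17|=12, |div by 13&17|=4, |div by all|=0.
By inclusion-exclusion, divisible by at least one: 206+79+60-15-12-4+0 = 314.
Not divisible by any: 1030 - 314.

Final answer: 716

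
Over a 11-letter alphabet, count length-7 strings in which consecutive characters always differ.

Let g(n) count such strings. g(1) = 11, and each valid string of length n-1 extends in 10 ways (any symbol but the last), so g(n) = 10 g(n-1).
Total: g(7) = 11 x 10^6.

Final answer: 11 x 10^{6} = 11000000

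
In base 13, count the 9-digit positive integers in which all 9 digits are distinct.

The leading digit has 12 choices (anything but zero); the next has 12 (anything but the first), then 11, and so on, one fewer each time.
Total: 12 x 12 x 11 x 10 x 9 x 8 x 7 x 6 x 5.

Final answer: 239500800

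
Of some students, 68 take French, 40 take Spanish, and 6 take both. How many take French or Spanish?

|A union B| = |A| + |B| - |A intersect B| = 68 + 40 - 6.

Final answer: 102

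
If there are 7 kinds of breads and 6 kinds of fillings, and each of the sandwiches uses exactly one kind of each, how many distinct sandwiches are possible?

By the multiplication principle: 7 x 6.

Final answer: 42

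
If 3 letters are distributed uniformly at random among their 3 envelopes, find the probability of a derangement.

Use the recurrence D(n) = (n-1)(D(n-1) + D(n-2)) with D(0)=1, D(1)=0.
Building up: D(2)=1, D(3)=2.
Total arrangements: 3! = 6.
Probability = D(3)/3! = 1/3.

Final answer: D(3)/3! = 2/6 = 0.333333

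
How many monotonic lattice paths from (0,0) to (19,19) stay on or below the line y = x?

Total monotonic paths to (19,19): C(38,19) = 35345263800.
Reflecting each bad path at its first crossing gives a bijection with paths to (18,20): C(38,20) = 33578000610.
Valid Dyck paths: 35345263800 - 33578000610.
(These counts are the Catalan numbers.)

Final answer: C_{19} = 1767263190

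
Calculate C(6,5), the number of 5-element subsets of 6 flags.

C(6,5) = 6!/(5! x (6-5)!).

Final answer: C(6,5) = 6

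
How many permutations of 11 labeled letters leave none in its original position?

Use the recurrence D(n) = (n-1)(D(n-1) + D(n-2)) with D(0)=1, D(1)=0.
D(2) = 1 x (0 + 1) = 1
D(3) = 2 x (1 + 0) = 2
D(4) = 3 x (2 + 1) = 9
D(5) = 4 x (9 + 2) = 44
D(6) = 5 x (44 + 9) = 265
D(7) = 6 x (265 + 44) = 1854
D(8) = 7 x (1854 + 265) = 14833
D(9) = 8 x (14833 + 1854) = 133496
D(10) = 9 x (133496 + 14833) = 1334961
D(11) = 10 x (D(10) + D(9)) = 10 x (1334961 + 133496)

Final answer: D(11) = 14684570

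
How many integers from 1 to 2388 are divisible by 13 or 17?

Multiples of 13: 183. Multiples of 17: 140. Of both (lcm=221): 10.
By inclusion-exclusion: 183 + 140 - 10.

Final answer: 313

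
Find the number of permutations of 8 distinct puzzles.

The number of ways to arrange 8 distinct objects is 8!.

Final answer: 8! = 40320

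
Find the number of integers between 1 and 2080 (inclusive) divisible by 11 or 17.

Multiples of 11: 189. Multiples of 17: 122. Of both (lcm=187): 11.
By inclusion-exclusion: 189 + 122 - 11.

Final answer: 300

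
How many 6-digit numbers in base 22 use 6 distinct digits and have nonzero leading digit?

First digit: 21 (nonzero). Second: 21 (not first). Third: 20, etc.
Total: 21 x 21 x 20 x 19 x 18 x 17.

Final answer: 51279480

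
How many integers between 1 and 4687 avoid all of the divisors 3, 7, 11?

|div by 3|=1562, |div by 7|=669, |div by 11|=426.
|div by 3&7|=223, |div by 3&11|=142, |div by 7&11|=60, |div by all|=20.
By inclusion-exclusion, divisible by at least one: 1562+669+426-223-142-60+20 = 2252.
Not divisible by any: 4687 - 2252.

Final answer: 2435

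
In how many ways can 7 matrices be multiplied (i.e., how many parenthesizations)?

The structures are counted by the Catalan number C_n. Here n = 7 - 1 = 6.
Using C_0 = 1 and C_(k+1) = C_k x 2(2k+1)/(k+2), build up term by term: C_1=1, C_2=2, C_3=5, C_4=14, C_5=42, C_6=132.

Final answer: C_{6} = 132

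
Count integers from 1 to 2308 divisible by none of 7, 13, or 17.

|div by 7|=329, |div by 13|=177, |div by 17|=135.
|div by 7&13|=25, |div by 7&17|=19, |div by 13&17|=10, |div by all|=1.
By inclusion-exclusion, divisible by at least one: 329+177+135-25-19-10+1 = 588.
Not divisible by any: 2308 - 588.

Final answer: 1720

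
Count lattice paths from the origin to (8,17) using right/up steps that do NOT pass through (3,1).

Total paths to (8,17): C(25,17) = 1081575.
Paths through (3,1): C(4,1) x C(21,16) = 81396.
Avoiding (3,1): 1081575 - 81396.

Final answer: 1000179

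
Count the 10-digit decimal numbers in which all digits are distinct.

First digit: 9 (not 0). Second: 9 (not first). Third: 8, etc.
Total: 9 x 9 x 8 x 7 x 6 x 5 x 4 x 3 x 2 x 1.

Final answer: 3265920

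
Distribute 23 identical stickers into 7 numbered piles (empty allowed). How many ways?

Stars and bars: C(n+k-1, k-1) = C(29,6).

Final answer: C(29,6) = 475020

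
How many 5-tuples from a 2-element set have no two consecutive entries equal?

Let g(n) count such strings. g(1) = 2, and each valid string of length n-1 extends in 1 ways (any symbol but the last), so g(n) = 1 g(n-1).
Total: g(5) = 2 x 1^4.

Final answer: 2 x 1^{4} = 2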